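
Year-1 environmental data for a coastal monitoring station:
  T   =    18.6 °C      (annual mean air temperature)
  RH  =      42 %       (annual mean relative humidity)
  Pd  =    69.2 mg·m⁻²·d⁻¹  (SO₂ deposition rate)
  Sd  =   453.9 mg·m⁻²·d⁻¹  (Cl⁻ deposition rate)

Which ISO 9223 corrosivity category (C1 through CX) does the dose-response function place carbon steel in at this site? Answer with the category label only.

carbon steel: f(T) = -0.054·(T−10) [T>10 °C] = -0.4644
  Pd branch = 1.77·Pd^0.52·e^(0.02·RH+f) = 23.33 μm/a
  Sd branch = 0.102·Sd^0.62·e^(0.033·RH+0.04·T) = 38.1 μm/a
  sum: 23.33 + 38.1 → r_corr = 61.44 μm/a
Category bounds: 50…80 μm/a bracket r_corr ⇒ C4

C4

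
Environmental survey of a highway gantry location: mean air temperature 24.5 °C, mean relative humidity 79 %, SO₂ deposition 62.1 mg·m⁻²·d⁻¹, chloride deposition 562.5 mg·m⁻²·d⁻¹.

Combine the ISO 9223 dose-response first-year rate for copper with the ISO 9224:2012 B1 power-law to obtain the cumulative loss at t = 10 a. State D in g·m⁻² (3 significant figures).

D(10) = 156 g·m⁻²

copper: T>10 °C ⇒ hinge -0.080·(24.5−10) = -1.1600
  SO₂ term: 0.0053·62.1^0.26·exp(0.059·79-1.1600) = 0.514
  Sd branch = 0.01025·Sd^0.27·e^(0.036·RH+0.049·T) = 3.234 μm/a
  sum: 0.514 + 3.234 → r_corr = 3.748 μm/a
ISO 9224: D(t) = r_corr · t^b with b = 0.667 (copper, B1)
  D(10) = 3.748 × 10^0.667 = 3.748 × 4.645 = 17.41 μm
  Mass loss = 17.41 μm × 8.96 g/cm³ = 156 g·m⁻²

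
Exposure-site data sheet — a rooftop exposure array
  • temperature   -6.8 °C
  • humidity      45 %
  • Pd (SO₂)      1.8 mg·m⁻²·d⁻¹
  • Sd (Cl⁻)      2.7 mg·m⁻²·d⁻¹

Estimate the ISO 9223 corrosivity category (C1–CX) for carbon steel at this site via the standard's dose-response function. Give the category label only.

carbon steel: temperature factor f = +0.150·(-16.8) = -2.5200
  SO₂ term: 1.77·1.8^0.52·exp(0.02·45-2.5200) = 0.4755
  Cl⁻ term: 0.102·2.7^0.62·exp(0.033·45+0.04·-6.8) = 0.6351
  sum: 0.4755 + 0.6351 → r_corr = 1.111 μm/a
Category bounds: 0…1.3 μm/a bracket r_corr ⇒ C1

C1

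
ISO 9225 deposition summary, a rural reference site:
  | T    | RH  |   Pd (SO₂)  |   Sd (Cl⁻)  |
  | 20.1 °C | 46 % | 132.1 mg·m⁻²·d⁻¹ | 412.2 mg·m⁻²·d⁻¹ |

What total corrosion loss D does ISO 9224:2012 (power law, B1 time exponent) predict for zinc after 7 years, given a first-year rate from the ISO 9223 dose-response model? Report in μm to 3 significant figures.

zinc: temperature factor f = -0.071·(10.1) = -0.7171
  Pd branch = 0.0129·Pd^0.44·e^(0.046·RH+f) = 0.448 μm/a
  Cl⁻ term: 0.0175·412.2^0.57·exp(0.008·46+0.085·20.1) = 4.32
  sum: 0.448 + 4.32 → r_corr = 4.768 μm/a
Long-term exponent b (ISO 9224 Table 2, B1) = 0.813
  D(7) = 4.768 × 7^0.813 = 4.768 × 4.865 = 23.19 μm

D(7) = 23.2 μm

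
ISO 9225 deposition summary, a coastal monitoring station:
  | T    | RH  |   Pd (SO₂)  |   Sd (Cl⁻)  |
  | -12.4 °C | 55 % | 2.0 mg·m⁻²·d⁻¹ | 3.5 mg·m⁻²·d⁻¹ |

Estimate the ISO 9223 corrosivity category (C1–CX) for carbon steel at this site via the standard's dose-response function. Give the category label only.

carbon steel: T≤10 °C ⇒ hinge +0.150·(-12.4−10) = -3.3600
  SO₂ term: 1.77·2.0^0.52·exp(0.02·55-3.3600) = 0.2649
  Sd branch = 0.102·Sd^0.62·e^(0.033·RH+0.04·T) = 0.8294 μm/a
  sum: 0.2649 + 0.8294 → r_corr = 1.094 μm/a
Category bounds: 0…1.3 μm/a bracket r_corr ⇒ C1

C1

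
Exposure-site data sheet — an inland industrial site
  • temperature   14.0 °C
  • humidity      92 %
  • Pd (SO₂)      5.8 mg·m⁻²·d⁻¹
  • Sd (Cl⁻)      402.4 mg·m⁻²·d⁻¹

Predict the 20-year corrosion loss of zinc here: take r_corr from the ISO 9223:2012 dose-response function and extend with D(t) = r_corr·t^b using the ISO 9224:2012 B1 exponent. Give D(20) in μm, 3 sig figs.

zinc: temperature factor f = -0.071·(4.0) = -0.2840
  sulphur-dioxide contribution → 1.449 μm/a
  chloride contribution → 3.666 μm/a
  total first-year rate 5.115 μm/a
ISO 9224: D(t) = r_corr · t^b with b = 0.813 (zinc, B1)
  D(20) = 5.115 × 20^0.813 = 5.115 × 11.42 = 58.42 μm

D(20) = 58.4 μm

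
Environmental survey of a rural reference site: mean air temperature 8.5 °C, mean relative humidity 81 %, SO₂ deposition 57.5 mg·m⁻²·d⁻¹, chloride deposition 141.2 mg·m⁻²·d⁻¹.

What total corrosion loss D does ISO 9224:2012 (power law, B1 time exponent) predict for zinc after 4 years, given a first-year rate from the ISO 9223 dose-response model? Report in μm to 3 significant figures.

D(4) = 12.9 μm

zinc: temperature factor f = +0.038·(-1.5) = -0.0570
  Pd branch = 0.0129·Pd^0.44·e^(0.046·RH+f) = 3.008 μm/a
  Sd branch = 0.0175·Sd^0.57·e^(0.008·RH+0.085·T) = 1.158 μm/a
  r_corr = 3.008 + 1.158 = 4.166 μm/a
Long-term exponent b (ISO 9224 Table 2, B1) = 0.813
  D(4) = 4.166 × 4^0.813 = 4.166 × 3.087 = 12.86 μm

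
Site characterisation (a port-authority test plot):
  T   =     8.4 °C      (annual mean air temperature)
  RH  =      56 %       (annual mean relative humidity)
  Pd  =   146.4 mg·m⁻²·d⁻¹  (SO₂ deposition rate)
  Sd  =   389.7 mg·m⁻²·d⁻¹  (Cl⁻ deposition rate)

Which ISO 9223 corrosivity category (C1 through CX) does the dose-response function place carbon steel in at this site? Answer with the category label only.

carbon steel: temperature factor f = +0.150·(-1.6) = -0.2400
  SO₂ term: 1.77·146.4^0.52·exp(0.02·56-0.2400) = 57.05
  Cl⁻ term: 0.102·389.7^0.62·exp(0.033·56+0.04·8.4) = 36.59
  sum: 57.05 + 36.59 → r_corr = 93.64 μm/a
ISO 9223 Table 2 (carbon steel): 80 < 93.6 ≤ 200 μm/a ⇒ C5

C5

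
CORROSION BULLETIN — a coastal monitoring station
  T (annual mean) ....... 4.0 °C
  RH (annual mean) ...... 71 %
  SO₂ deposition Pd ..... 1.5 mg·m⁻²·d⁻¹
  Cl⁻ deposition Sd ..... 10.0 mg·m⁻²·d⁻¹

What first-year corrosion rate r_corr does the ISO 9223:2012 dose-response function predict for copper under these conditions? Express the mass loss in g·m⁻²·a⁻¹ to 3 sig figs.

r_corr = 4.31 g·m⁻²·a⁻¹

copper: temperature factor f = +0.126·(-6.0) = -0.7560
  SO₂ term: 0.0053·1.5^0.26·exp(0.059·71-0.7560) = 0.1824
  Sd branch = 0.01025·Sd^0.27·e^(0.036·RH+0.049·T) = 0.2992 μm/a
  r_corr = 0.1824 + 0.2992 = 0.4815 μm/a
Convert to mass loss: 0.4815 μm/a × 8.96 g/cm³ = 4.315 g·m⁻²·a⁻¹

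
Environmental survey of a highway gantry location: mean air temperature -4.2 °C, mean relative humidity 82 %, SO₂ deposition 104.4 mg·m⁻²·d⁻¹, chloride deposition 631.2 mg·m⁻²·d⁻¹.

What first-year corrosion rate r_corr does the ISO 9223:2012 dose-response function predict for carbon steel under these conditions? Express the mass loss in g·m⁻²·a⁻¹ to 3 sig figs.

r_corr = 647 g·m⁻²·a⁻¹

carbon steel: T≤10 °C ⇒ hinge +0.150·(-4.2−10) = -2.1300
  Pd branch = 1.77·Pd^0.52·e^(0.02·RH+f) = 12.16 μm/a
  Cl⁻ term: 0.102·631.2^0.62·exp(0.033·82+0.04·-4.2) = 70.3
  r_corr = 12.16 + 70.3 = 82.46 μm/a
Convert to mass loss: 82.46 μm/a × 7.85 g/cm³ = 647.3 g·m⁻²·a⁻¹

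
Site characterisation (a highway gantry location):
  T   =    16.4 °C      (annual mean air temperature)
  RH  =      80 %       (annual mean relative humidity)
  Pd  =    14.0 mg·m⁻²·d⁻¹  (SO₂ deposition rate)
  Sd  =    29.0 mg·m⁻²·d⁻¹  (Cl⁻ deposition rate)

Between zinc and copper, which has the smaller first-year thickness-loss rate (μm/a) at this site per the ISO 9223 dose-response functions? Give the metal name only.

zinc: T>10 °C ⇒ hinge -0.071·(16.4−10) = -0.4544
  Pd branch = 0.0129·Pd^0.44·e^(0.046·RH+f) = 1.037 μm/a
  Cl⁻ term: 0.0175·29.0^0.57·exp(0.008·80+0.085·16.4) = 0.9119
  sum: 1.037 + 0.9119 → r_corr = 1.949 μm/a
copper: f(T) = -0.080·(T−10) [T>10 °C] = -0.5120
  SO₂ term: 0.0053·14.0^0.26·exp(0.059·80-0.5120) = 0.7076
  Cl⁻ term: 0.01025·29.0^0.27·exp(0.036·80+0.049·16.4) = 1.012
  r_corr = 0.7076 + 1.012 = 1.72 μm/a
Ordering by μm/a: zinc (1.95) > copper (1.72)

copper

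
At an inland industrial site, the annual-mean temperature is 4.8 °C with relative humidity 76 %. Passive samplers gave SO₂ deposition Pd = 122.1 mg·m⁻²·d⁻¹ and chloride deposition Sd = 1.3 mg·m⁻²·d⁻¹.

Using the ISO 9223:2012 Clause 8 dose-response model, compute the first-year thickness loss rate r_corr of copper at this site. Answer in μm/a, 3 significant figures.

r_corr = 1.07 μm/a

copper: T≤10 °C ⇒ hinge +0.126·(4.8−10) = -0.6552
  sulphur-dioxide contribution → 0.8504 μm/a
  chloride contribution → 0.2147 μm/a
  total first-year rate 1.065 μm/a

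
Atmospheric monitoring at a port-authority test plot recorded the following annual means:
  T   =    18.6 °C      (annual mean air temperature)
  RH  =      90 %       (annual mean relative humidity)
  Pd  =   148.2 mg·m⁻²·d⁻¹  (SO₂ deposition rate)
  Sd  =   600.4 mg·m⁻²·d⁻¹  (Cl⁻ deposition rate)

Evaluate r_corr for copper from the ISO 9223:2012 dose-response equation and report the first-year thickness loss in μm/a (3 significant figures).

r_corr = 5.64 μm/a

copper: T>10 °C ⇒ hinge -0.080·(18.6−10) = -0.6880
  SO₂ term: 0.0053·148.2^0.26·exp(0.059·90-0.6880) = 1.977
  Cl⁻ term: 0.01025·600.4^0.27·exp(0.036·90+0.049·18.6) = 3.663
  sum: 1.977 + 3.663 → r_corr = 5.64 μm/a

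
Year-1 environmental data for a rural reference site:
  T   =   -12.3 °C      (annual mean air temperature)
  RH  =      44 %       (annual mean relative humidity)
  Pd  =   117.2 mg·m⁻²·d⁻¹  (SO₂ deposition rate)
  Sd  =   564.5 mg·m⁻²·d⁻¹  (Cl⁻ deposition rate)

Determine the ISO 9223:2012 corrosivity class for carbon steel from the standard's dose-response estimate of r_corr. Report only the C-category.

carbon steel: T≤10 °C ⇒ hinge +0.150·(-12.3−10) = -3.3450
  Pd branch = 1.77·Pd^0.52·e^(0.02·RH+f) = 1.792 μm/a
  Cl⁻ term: 0.102·564.5^0.62·exp(0.033·44+0.04·-12.3) = 13.54
  r_corr = 1.792 + 13.54 = 15.33 μm/a
Category bounds: 1.3…25 μm/a bracket r_corr ⇒ C2

C2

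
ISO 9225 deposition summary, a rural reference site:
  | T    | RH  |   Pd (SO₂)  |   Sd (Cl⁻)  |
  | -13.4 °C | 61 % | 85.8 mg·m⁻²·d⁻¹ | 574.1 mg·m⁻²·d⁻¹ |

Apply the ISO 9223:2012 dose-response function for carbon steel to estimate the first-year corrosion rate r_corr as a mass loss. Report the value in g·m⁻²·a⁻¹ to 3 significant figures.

r_corr = 194 g·m⁻²·a⁻¹

carbon steel: temperature factor f = +0.150·(-23.4) = -3.5100
  Pd branch = 1.77·Pd^0.52·e^(0.02·RH+f) = 1.815 μm/a
  Cl⁻ term: 0.102·574.1^0.62·exp(0.033·61+0.04·-13.4) = 22.94
  sum: 1.815 + 22.94 → r_corr = 24.76 μm/a
Convert to mass loss: 24.76 μm/a × 7.85 g/cm³ = 194.3 g·m⁻²·a⁻¹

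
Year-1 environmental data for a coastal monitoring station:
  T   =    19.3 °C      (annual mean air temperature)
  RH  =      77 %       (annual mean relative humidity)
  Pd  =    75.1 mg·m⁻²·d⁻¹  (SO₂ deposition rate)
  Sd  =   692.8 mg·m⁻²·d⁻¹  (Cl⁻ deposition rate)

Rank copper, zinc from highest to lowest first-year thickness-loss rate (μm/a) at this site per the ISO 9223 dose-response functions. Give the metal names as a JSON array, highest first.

["zinc", "copper"]

copper: f(T) = -0.080·(T−10) [T>10 °C] = -0.7440
  Pd branch = 0.0053·Pd^0.26·e^(0.059·RH+f) = 0.7275 μm/a
  Cl⁻ term: 0.01025·692.8^0.27·exp(0.036·77+0.049·19.3) = 2.468
  r_corr = 0.7275 + 2.468 = 3.195 μm/a
zinc: T>10 °C ⇒ hinge -0.071·(19.3−10) = -0.6603
  Pd branch = 0.0129·Pd^0.44·e^(0.046·RH+f) = 1.539 μm/a
  Sd branch = 0.0175·Sd^0.57·e^(0.008·RH+0.085·T) = 6.953 μm/a
  r_corr = 1.539 + 6.953 = 8.492 μm/a
Ordering by μm/a: zinc (8.49) > copper (3.2)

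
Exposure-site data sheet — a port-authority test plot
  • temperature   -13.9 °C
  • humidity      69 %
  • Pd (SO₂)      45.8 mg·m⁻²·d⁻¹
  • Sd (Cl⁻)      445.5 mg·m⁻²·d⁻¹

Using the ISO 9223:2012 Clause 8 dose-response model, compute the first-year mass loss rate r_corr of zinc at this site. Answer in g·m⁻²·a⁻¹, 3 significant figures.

r_corr = 6.93 g·m⁻²·a⁻¹

zinc: f(T) = +0.038·(T−10) [T≤10 °C] = -0.9082
  Pd branch = 0.0129·Pd^0.44·e^(0.046·RH+f) = 0.669 μm/a
  Sd branch = 0.0175·Sd^0.57·e^(0.008·RH+0.085·T) = 0.3016 μm/a
  r_corr = 0.669 + 0.3016 = 0.9706 μm/a
Convert to mass loss: 0.9706 μm/a × 7.14 g/cm³ = 6.93 g·m⁻²·a⁻¹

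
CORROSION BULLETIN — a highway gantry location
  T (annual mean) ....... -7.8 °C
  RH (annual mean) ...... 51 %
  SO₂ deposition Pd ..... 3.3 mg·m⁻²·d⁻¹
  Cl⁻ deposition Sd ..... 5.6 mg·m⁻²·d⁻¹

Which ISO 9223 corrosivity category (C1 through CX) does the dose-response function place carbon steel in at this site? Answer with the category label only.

carbon steel: f(T) = +0.150·(T−10) [T≤10 °C] = -2.6700
  SO₂ term: 1.77·3.3^0.52·exp(0.02·51-2.6700) = 0.6324
  Sd branch = 0.102·Sd^0.62·e^(0.033·RH+0.04·T) = 1.169 μm/a
  r_corr = 0.6324 + 1.169 = 1.802 μm/a
1.8 μm/a falls in (1.3, 25] for carbon steel → category C2

C2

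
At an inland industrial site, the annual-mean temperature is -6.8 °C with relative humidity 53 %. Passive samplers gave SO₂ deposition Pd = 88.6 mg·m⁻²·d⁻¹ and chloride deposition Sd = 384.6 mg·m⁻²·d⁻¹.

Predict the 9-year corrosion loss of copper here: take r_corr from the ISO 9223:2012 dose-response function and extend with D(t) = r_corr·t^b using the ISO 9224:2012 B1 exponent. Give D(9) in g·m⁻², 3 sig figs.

D(9) = 11.4 g·m⁻²

copper: f(T) = +0.126·(T−10) [T≤10 °C] = -2.1168
  SO₂ term: 0.0053·88.6^0.26·exp(0.059·53-2.1168) = 0.0467
  Sd branch = 0.01025·Sd^0.27·e^(0.036·RH+0.049·T) = 0.2469 μm/a
  r_corr = 0.0467 + 0.2469 = 0.2936 μm/a
ISO 9224: D(t) = r_corr · t^b with b = 0.667 (copper, B1)
  D(9) = 0.2936 × 9^0.667 = 0.2936 × 4.33 = 1.271 μm
  Mass loss = 1.271 μm × 8.96 g/cm³ = 11.39 g·m⁻²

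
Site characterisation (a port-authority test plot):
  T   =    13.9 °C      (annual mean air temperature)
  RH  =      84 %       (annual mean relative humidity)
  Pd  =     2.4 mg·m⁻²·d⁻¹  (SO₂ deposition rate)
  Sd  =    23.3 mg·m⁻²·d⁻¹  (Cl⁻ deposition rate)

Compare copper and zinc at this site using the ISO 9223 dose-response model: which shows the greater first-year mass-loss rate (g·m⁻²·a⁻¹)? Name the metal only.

copper

copper: T>10 °C ⇒ hinge -0.080·(13.9−10) = -0.3120
  sulphur-dioxide contribution → 0.6918 μm/a
  chloride contribution → 0.975 μm/a
  total first-year rate 1.667 μm/a
  mass loss = 1.667 μm/a × 8.96 g/cm³ = 14.93 g·m⁻²·a⁻¹
zinc: temperature factor f = -0.071·(3.9) = -0.2769
  sulphur-dioxide contribution → 0.6851 μm/a
  chloride contribution → 0.672 μm/a
  ⇒ r_corr(zinc) = 1.357 μm/a
  mass loss = 1.357 μm/a × 7.14 g/cm³ = 9.69 g·m⁻²·a⁻¹
Ordering by g·m⁻²·a⁻¹: copper (14.9) > zinc (9.69)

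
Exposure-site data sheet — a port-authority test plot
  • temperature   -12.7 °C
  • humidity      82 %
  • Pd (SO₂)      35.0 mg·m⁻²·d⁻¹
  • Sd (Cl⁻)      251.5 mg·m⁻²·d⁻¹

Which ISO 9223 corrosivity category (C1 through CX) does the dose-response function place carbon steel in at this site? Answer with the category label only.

carbon steel: f(T) = +0.150·(T−10) [T≤10 °C] = -3.4050
  Pd branch = 1.77·Pd^0.52·e^(0.02·RH+f) = 1.925 μm/a
  Sd branch = 0.102·Sd^0.62·e^(0.033·RH+0.04·T) = 28.28 μm/a
  r_corr = 1.925 + 28.28 = 30.21 μm/a
30.2 μm/a falls in (25, 50] for carbon steel → category C3

C3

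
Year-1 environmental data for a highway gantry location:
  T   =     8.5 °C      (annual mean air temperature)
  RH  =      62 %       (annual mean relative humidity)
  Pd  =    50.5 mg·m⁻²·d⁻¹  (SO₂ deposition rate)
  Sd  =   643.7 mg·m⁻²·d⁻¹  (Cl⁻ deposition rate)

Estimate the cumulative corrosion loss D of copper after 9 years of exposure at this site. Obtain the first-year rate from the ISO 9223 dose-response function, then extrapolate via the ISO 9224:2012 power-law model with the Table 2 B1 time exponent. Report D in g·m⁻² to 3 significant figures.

D(9) = 50.5 g·m⁻²

copper: T≤10 °C ⇒ hinge +0.126·(8.5−10) = -0.1890
  SO₂ term: 0.0053·50.5^0.26·exp(0.059·62-0.1890) = 0.4717
  Sd branch = 0.01025·Sd^0.27·e^(0.036·RH+0.049·T) = 0.8304 μm/a
  r_corr = 0.4717 + 0.8304 = 1.302 μm/a
Long-term exponent b (ISO 9224 Table 2, B1) = 0.667
  D(9) = 1.302 × 9^0.667 = 1.302 × 4.33 = 5.638 μm
  Mass loss = 5.638 μm × 8.96 g/cm³ = 50.52 g·m⁻²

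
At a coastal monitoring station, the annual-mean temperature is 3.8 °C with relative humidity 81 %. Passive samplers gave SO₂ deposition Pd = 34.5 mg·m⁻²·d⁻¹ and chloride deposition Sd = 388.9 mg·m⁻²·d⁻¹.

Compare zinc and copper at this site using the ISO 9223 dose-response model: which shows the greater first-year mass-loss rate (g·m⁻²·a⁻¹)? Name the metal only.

zinc

zinc: temperature factor f = +0.038·(-6.2) = -0.2356
  sulphur-dioxide contribution → 2.01 μm/a
  chloride contribution → 1.383 μm/a
  ⇒ r_corr(zinc) = 3.393 μm/a
  mass loss = 3.393 μm/a × 7.14 g/cm³ = 24.23 g·m⁻²·a⁻¹
copper: temperature factor f = +0.126·(-6.2) = -0.7812
  sulphur-dioxide contribution → 0.725 μm/a
  chloride contribution → 1.141 μm/a
  total first-year rate 1.866 μm/a
  mass loss = 1.866 μm/a × 8.96 g/cm³ = 16.72 g·m⁻²·a⁻¹
Ordering by g·m⁻²·a⁻¹: zinc (24.2) > copper (16.7)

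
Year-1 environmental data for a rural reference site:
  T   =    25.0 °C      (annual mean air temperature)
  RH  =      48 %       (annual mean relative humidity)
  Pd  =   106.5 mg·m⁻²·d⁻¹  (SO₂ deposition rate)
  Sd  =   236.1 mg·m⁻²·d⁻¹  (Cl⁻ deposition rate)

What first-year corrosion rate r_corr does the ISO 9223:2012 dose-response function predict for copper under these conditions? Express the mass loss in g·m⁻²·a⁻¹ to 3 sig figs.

r_corr = 8.51 g·m⁻²·a⁻¹

copper: f(T) = -0.080·(T−10) [T>10 °C] = -1.2000
  SO₂ term: 0.0053·106.5^0.26·exp(0.059·48-1.2000) = 0.09123
  Sd branch = 0.01025·Sd^0.27·e^(0.036·RH+0.049·T) = 0.8589 μm/a
  r_corr = 0.09123 + 0.8589 = 0.9501 μm/a
Convert to mass loss: 0.9501 μm/a × 8.96 g/cm³ = 8.513 g·m⁻²·a⁻¹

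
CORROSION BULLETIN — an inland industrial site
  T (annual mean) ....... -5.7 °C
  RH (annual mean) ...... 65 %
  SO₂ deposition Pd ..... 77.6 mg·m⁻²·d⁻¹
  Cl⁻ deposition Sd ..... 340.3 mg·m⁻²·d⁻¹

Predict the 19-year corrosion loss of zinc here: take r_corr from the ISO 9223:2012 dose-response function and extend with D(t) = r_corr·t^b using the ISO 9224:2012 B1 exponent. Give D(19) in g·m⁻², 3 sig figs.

D(19) = 114 g·m⁻²

zinc: f(T) = +0.038·(T−10) [T≤10 °C] = -0.5966
  Pd branch = 0.0129·Pd^0.44·e^(0.046·RH+f) = 0.9584 μm/a
  Cl⁻ term: 0.0175·340.3^0.57·exp(0.008·65+0.085·-5.7) = 0.5031
  r_corr = 0.9584 + 0.5031 = 1.462 μm/a
Long-term exponent b (ISO 9224 Table 2, B1) = 0.813
  D(19) = 1.462 × 19^0.813 = 1.462 × 10.96 = 16.01 μm
  Mass loss = 16.01 μm × 7.14 g/cm³ = 114.3 g·m⁻²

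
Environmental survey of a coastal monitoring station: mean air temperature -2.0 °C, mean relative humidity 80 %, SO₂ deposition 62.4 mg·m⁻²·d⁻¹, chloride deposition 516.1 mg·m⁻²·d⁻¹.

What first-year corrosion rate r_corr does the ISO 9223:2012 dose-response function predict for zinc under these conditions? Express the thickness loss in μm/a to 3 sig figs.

zinc: T≤10 °C ⇒ hinge +0.038·(-2.0−10) = -0.4560
  sulphur-dioxide contribution → 1.998 μm/a
  chloride contribution → 0.985 μm/a
  total first-year rate 2.983 μm/a

r_corr = 2.98 μm/a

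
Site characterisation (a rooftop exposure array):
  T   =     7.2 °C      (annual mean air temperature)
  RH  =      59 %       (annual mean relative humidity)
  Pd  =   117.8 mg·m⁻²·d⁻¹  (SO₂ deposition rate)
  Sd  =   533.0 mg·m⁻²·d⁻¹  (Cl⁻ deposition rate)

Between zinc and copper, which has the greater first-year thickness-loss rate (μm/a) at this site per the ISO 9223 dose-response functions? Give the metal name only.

zinc: temperature factor f = +0.038·(-2.8) = -0.1064
  Pd branch = 0.0129·Pd^0.44·e^(0.046·RH+f) = 1.427 μm/a
  Cl⁻ term: 0.0175·533.0^0.57·exp(0.008·59+0.085·7.2) = 1.854
  r_corr = 1.427 + 1.854 = 3.281 μm/a
copper: f(T) = +0.126·(T−10) [T≤10 °C] = -0.3528
  Pd branch = 0.0053·Pd^0.26·e^(0.059·RH+f) = 0.4182 μm/a
  Cl⁻ term: 0.01025·533.0^0.27·exp(0.036·59+0.049·7.2) = 0.6647
  sum: 0.4182 + 0.6647 → r_corr = 1.083 μm/a
Ordering by μm/a: zinc (3.28) > copper (1.08)

zinc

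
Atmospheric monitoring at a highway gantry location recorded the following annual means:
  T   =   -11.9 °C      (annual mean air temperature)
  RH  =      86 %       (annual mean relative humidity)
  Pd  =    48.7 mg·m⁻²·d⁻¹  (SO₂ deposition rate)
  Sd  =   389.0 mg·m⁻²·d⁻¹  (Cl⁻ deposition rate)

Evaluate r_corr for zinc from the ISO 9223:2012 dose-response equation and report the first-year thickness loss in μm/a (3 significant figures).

zinc: temperature factor f = +0.038·(-21.9) = -0.8322
  Pd branch = 0.0129·Pd^0.44·e^(0.046·RH+f) = 1.621 μm/a
  Sd branch = 0.0175·Sd^0.57·e^(0.008·RH+0.085·T) = 0.3792 μm/a
  r_corr = 1.621 + 0.3792 = 2 μm/a

r_corr = 2.00 μm/a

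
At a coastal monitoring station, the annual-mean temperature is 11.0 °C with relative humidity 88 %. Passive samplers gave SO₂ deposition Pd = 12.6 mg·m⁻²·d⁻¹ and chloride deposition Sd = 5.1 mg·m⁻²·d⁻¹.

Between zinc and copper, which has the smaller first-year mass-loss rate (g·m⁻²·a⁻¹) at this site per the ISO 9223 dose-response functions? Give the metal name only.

zinc

zinc: temperature factor f = -0.071·(1.0) = -0.0710
  Pd branch = 0.0129·Pd^0.44·e^(0.046·RH+f) = 2.099 μm/a
  Cl⁻ term: 0.0175·5.1^0.57·exp(0.008·88+0.085·11.0) = 0.2281
  r_corr = 2.099 + 0.2281 = 2.327 μm/a
  mass loss = 2.327 μm/a × 7.14 g/cm³ = 16.61 g·m⁻²·a⁻¹
copper: f(T) = -0.080·(T−10) [T>10 °C] = -0.0800
  SO₂ term: 0.0053·12.6^0.26·exp(0.059·88-0.0800) = 1.7
  Cl⁻ term: 0.01025·5.1^0.27·exp(0.036·88+0.049·11.0) = 0.6482
  sum: 1.7 + 0.6482 → r_corr = 2.348 μm/a
  mass loss = 2.348 μm/a × 8.96 g/cm³ = 21.04 g·m⁻²·a⁻¹
Ordering by g·m⁻²·a⁻¹: copper (21) > zinc (16.6)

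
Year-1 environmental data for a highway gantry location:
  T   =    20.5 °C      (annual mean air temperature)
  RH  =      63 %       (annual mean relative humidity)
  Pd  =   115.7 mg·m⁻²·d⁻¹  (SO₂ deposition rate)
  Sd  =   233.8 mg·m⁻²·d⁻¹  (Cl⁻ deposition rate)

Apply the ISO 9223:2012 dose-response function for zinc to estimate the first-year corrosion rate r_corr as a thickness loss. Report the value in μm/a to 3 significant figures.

r_corr = 4.60 μm/a

zinc: T>10 °C ⇒ hinge -0.071·(20.5−10) = -0.7455
  SO₂ term: 0.0129·115.7^0.44·exp(0.046·63-0.7455) = 0.898
  Sd branch = 0.0175·Sd^0.57·e^(0.008·RH+0.085·T) = 3.706 μm/a
  r_corr = 0.898 + 3.706 = 4.604 μm/a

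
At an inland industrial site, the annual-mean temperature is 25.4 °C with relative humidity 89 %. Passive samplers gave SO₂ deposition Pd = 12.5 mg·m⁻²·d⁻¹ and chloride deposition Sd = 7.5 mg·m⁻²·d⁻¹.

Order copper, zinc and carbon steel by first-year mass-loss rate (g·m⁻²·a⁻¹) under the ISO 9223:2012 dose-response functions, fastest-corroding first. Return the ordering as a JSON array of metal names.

copper: temperature factor f = -0.080·(15.4) = -1.2320
  sulphur-dioxide contribution → 0.5687 μm/a
  chloride contribution → 1.51 μm/a
  ⇒ r_corr(copper) = 2.079 μm/a
  mass loss = 2.079 μm/a × 8.96 g/cm³ = 18.63 g·m⁻²·a⁻¹
zinc: T>10 °C ⇒ hinge -0.071·(25.4−10) = -1.0934
  sulphur-dioxide contribution → 0.7877 μm/a
  chloride contribution → 0.9743 μm/a
  total first-year rate 1.762 μm/a
  mass loss = 1.762 μm/a × 7.14 g/cm³ = 12.58 g·m⁻²·a⁻¹
carbon steel: f(T) = -0.054·(T−10) [T>10 °C] = -0.8316
  sulphur-dioxide contribution → 16.99 μm/a
  chloride contribution → 18.53 μm/a
  ⇒ r_corr(carbon steel) = 35.52 μm/a
  mass loss = 35.52 μm/a × 7.85 g/cm³ = 278.9 g·m⁻²·a⁻¹
Ordering by g·m⁻²·a⁻¹: carbon steel (279) > copper (18.6) > zinc (12.6)

["carbon steel", "copper", "zinc"]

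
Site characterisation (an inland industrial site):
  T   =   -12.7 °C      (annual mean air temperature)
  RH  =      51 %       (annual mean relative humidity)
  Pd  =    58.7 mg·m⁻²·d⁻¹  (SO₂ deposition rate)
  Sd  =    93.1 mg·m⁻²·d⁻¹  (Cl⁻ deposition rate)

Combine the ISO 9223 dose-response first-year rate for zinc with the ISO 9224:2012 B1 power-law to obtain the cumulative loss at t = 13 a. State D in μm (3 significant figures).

zinc: f(T) = +0.038·(T−10) [T≤10 °C] = -0.8626
  Pd branch = 0.0129·Pd^0.44·e^(0.046·RH+f) = 0.3412 μm/a
  Sd branch = 0.0175·Sd^0.57·e^(0.008·RH+0.085·T) = 0.1185 μm/a
  sum: 0.3412 + 0.1185 → r_corr = 0.4597 μm/a
Power-law: D(13) = r_corr · 13^0.813
  D(13) = 0.4597 × 13^0.813 = 0.4597 × 8.047 = 3.699 μm

D(13) = 3.70 μm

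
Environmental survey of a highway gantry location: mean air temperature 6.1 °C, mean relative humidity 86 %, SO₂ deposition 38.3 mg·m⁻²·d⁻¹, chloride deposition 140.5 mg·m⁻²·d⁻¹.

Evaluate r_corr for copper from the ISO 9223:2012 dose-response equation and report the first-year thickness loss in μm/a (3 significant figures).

r_corr = 2.50 μm/a

copper: T≤10 °C ⇒ hinge +0.126·(6.1−10) = -0.4914
  sulphur-dioxide contribution → 1.337 μm/a
  chloride contribution → 1.161 μm/a
  ⇒ r_corr(copper) = 2.498 μm/a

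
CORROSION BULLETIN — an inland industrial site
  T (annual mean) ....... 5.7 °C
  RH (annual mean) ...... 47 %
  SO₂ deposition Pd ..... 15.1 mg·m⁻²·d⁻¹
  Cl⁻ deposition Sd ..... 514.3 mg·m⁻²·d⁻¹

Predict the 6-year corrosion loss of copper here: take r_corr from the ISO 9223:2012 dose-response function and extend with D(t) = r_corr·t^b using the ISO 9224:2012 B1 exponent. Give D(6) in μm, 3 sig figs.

D(6) = 1.64 μm

copper: temperature factor f = +0.126·(-4.3) = -0.5418
  sulphur-dioxide contribution → 0.09996 μm/a
  chloride contribution → 0.3971 μm/a
  total first-year rate 0.497 μm/a
Long-term exponent b (ISO 9224 Table 2, B1) = 0.667
  D(6) = 0.497 × 6^0.667 = 0.497 × 3.304 = 1.642 μm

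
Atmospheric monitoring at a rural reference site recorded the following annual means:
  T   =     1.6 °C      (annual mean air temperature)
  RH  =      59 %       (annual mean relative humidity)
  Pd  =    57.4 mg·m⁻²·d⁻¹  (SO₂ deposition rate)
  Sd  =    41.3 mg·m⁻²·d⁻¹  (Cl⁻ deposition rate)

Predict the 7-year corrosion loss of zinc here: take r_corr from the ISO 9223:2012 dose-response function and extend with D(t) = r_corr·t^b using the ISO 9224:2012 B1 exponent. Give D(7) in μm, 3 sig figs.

D(7) = 5.39 μm

zinc: temperature factor f = +0.038·(-8.4) = -0.3192
  Pd branch = 0.0129·Pd^0.44·e^(0.046·RH+f) = 0.8405 μm/a
  Sd branch = 0.0175·Sd^0.57·e^(0.008·RH+0.085·T) = 0.268 μm/a
  r_corr = 0.8405 + 0.268 = 1.109 μm/a
Long-term exponent b (ISO 9224 Table 2, B1) = 0.813
  D(7) = 1.109 × 7^0.813 = 1.109 × 4.865 = 5.393 μm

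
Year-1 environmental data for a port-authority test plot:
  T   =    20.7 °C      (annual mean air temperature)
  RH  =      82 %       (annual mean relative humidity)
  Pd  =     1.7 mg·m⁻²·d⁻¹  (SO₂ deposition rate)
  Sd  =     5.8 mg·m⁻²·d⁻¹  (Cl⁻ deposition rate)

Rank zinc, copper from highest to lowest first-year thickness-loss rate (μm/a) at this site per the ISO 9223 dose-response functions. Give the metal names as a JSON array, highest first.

["copper", "zinc"]

zinc: T>10 °C ⇒ hinge -0.071·(20.7−10) = -0.7597
  sulphur-dioxide contribution → 0.3313 μm/a
  chloride contribution → 0.5336 μm/a
  ⇒ r_corr(zinc) = 0.8649 μm/a
copper: temperature factor f = -0.080·(10.7) = -0.8560
  sulphur-dioxide contribution → 0.3263 μm/a
  chloride contribution → 0.8697 μm/a
  total first-year rate 1.196 μm/a
Ordering by μm/a: copper (1.2) > zinc (0.865)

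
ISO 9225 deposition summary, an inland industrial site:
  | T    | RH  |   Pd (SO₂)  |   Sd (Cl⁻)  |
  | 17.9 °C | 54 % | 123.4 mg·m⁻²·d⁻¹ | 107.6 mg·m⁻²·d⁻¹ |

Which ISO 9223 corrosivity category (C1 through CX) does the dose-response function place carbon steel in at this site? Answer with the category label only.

carbon steel: temperature factor f = -0.054·(7.9) = -0.4266
  SO₂ term: 1.77·123.4^0.52·exp(0.02·54-0.4266) = 41.61
  Cl⁻ term: 0.102·107.6^0.62·exp(0.033·54+0.04·17.9) = 22.55
  sum: 41.61 + 22.55 → r_corr = 64.16 μm/a
64.2 μm/a falls in (50, 80] for carbon steel → category C4

C4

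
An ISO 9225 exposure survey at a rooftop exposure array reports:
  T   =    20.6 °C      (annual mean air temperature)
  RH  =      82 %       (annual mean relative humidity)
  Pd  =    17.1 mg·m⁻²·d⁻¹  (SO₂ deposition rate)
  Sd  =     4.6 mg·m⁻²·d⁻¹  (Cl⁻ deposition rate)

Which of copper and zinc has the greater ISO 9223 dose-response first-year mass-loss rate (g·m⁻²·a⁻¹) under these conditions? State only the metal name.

copper

copper: f(T) = -0.080·(T−10) [T>10 °C] = -0.8480
  sulphur-dioxide contribution → 0.5994 μm/a
  chloride contribution → 0.813 μm/a
  ⇒ r_corr(copper) = 1.412 μm/a
  mass loss = 1.412 μm/a × 8.96 g/cm³ = 12.65 g·m⁻²·a⁻¹
zinc: T>10 °C ⇒ hinge -0.071·(20.6−10) = -0.7526
  sulphur-dioxide contribution → 0.9213 μm/a
  chloride contribution → 0.4636 μm/a
  total first-year rate 1.385 μm/a
  mass loss = 1.385 μm/a × 7.14 g/cm³ = 9.889 g·m⁻²·a⁻¹
Ordering by g·m⁻²·a⁻¹: copper (12.7) > zinc (9.89)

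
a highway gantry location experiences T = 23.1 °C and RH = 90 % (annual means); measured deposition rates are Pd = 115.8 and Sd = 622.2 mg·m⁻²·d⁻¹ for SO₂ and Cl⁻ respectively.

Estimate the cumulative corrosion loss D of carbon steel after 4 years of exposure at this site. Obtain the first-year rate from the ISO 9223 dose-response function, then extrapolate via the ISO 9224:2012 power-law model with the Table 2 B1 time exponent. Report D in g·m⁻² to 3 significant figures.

D(4) = 5.39e+03 g·m⁻²

carbon steel: T>10 °C ⇒ hinge -0.054·(23.1−10) = -0.7074
  Pd branch = 1.77·Pd^0.52·e^(0.02·RH+f) = 62.46 μm/a
  Sd branch = 0.102·Sd^0.62·e^(0.033·RH+0.04·T) = 270.4 μm/a
  sum: 62.46 + 270.4 → r_corr = 332.8 μm/a
Power-law: D(4) = r_corr · 4^0.523
  D(4) = 332.8 × 4^0.523 = 332.8 × 2.065 = 687.3 μm
  Mass loss = 687.3 μm × 7.85 g/cm³ = 5395 g·m⁻²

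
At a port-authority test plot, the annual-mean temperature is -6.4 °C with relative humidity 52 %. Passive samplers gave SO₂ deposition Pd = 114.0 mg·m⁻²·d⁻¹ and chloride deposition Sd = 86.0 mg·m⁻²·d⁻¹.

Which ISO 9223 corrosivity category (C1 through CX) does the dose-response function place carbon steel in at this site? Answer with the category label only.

carbon steel: f(T) = +0.150·(T−10) [T≤10 °C] = -2.4600
  SO₂ term: 1.77·114.0^0.52·exp(0.02·52-2.4600) = 5.022
  Cl⁻ term: 0.102·86.0^0.62·exp(0.033·52+0.04·-6.4) = 6.951
  r_corr = 5.022 + 6.951 = 11.97 μm/a
Category bounds: 1.3…25 μm/a bracket r_corr ⇒ C2

C2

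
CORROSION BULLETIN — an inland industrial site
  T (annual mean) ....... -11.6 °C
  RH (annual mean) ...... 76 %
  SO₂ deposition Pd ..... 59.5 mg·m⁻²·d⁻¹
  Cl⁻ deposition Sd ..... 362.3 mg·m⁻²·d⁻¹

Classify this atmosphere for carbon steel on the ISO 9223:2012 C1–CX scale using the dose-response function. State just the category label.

carbon steel: temperature factor f = +0.150·(-21.6) = -3.2400
  Pd branch = 1.77·Pd^0.52·e^(0.02·RH+f) = 2.653 μm/a
  Sd branch = 0.102·Sd^0.62·e^(0.033·RH+0.04·T) = 30.4 μm/a
  sum: 2.653 + 30.4 → r_corr = 33.06 μm/a
Category bounds: 25…50 μm/a bracket r_corr ⇒ C3

C3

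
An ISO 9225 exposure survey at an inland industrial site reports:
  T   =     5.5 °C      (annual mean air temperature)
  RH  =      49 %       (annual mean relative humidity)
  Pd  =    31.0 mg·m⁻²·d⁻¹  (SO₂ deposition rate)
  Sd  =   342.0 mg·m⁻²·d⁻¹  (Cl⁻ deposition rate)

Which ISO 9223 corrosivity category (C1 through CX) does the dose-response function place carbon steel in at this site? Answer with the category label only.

carbon steel: temperature factor f = +0.150·(-4.5) = -0.6750
  sulphur-dioxide contribution → 14.32 μm/a
  chloride contribution → 23.85 μm/a
  ⇒ r_corr(carbon steel) = 38.17 μm/a
Category bounds: 25…50 μm/a bracket r_corr ⇒ C3

C3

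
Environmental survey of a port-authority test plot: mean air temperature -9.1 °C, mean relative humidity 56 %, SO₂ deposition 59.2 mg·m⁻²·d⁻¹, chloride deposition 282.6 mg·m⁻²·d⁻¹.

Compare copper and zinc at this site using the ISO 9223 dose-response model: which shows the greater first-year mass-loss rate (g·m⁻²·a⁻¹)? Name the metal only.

zinc

copper: T≤10 °C ⇒ hinge +0.126·(-9.1−10) = -2.4066
  SO₂ term: 0.0053·59.2^0.26·exp(0.059·56-2.4066) = 0.03757
  Cl⁻ term: 0.01025·282.6^0.27·exp(0.036·56+0.049·-9.1) = 0.2262
  sum: 0.03757 + 0.2262 → r_corr = 0.2637 μm/a
  mass loss = 0.2637 μm/a × 8.96 g/cm³ = 2.363 g·m⁻²·a⁻¹
zinc: f(T) = +0.038·(T−10) [T≤10 °C] = -0.7258
  Pd branch = 0.0129·Pd^0.44·e^(0.046·RH+f) = 0.4942 μm/a
  Cl⁻ term: 0.0175·282.6^0.57·exp(0.008·56+0.085·-9.1) = 0.3154
  sum: 0.4942 + 0.3154 → r_corr = 0.8096 μm/a
  mass loss = 0.8096 μm/a × 7.14 g/cm³ = 5.781 g·m⁻²·a⁻¹
Ordering by g·m⁻²·a⁻¹: zinc (5.78) > copper (2.36)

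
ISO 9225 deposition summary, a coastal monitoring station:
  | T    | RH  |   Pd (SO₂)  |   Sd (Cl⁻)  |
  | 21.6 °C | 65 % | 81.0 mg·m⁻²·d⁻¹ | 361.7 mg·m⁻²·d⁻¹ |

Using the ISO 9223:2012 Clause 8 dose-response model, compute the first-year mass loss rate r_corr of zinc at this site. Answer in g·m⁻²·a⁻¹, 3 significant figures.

zinc: temperature factor f = -0.071·(11.6) = -0.8236
  sulphur-dioxide contribution → 0.7784 μm/a
  chloride contribution → 5.303 μm/a
  total first-year rate 6.081 μm/a
Convert to mass loss: 6.081 μm/a × 7.14 g/cm³ = 43.42 g·m⁻²·a⁻¹

r_corr = 43.4 g·m⁻²·a⁻¹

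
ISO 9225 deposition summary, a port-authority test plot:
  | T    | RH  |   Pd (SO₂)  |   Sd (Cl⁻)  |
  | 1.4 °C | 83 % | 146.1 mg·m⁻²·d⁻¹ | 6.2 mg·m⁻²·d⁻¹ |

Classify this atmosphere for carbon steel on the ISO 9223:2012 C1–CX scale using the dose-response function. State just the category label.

carbon steel: T≤10 °C ⇒ hinge +0.150·(1.4−10) = -1.2900
  SO₂ term: 1.77·146.1^0.52·exp(0.02·83-1.2900) = 34.22
  Sd branch = 0.102·Sd^0.62·e^(0.033·RH+0.04·T) = 5.173 μm/a
  sum: 34.22 + 5.173 → r_corr = 39.39 μm/a
39.4 μm/a falls in (25, 50] for carbon steel → category C3

C3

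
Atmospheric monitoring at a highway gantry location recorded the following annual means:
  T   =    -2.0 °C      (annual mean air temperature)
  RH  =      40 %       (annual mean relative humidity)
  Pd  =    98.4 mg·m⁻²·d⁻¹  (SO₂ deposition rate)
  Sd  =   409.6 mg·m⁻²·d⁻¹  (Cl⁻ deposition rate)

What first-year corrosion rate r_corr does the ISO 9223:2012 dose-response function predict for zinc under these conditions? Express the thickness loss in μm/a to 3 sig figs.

zinc: f(T) = +0.038·(T−10) [T≤10 °C] = -0.4560
  SO₂ term: 0.0129·98.4^0.44·exp(0.046·40-0.4560) = 0.3878
  Sd branch = 0.0175·Sd^0.57·e^(0.008·RH+0.085·T) = 0.6269 μm/a
  sum: 0.3878 + 0.6269 → r_corr = 1.015 μm/a

r_corr = 1.01 μm/a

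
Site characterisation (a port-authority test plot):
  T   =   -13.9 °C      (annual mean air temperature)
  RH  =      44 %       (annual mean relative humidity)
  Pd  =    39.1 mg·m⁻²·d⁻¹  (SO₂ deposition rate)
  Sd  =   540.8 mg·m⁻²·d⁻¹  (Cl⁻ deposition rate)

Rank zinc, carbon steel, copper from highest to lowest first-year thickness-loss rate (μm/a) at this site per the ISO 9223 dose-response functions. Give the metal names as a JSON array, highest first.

["carbon steel", "zinc", "copper"]

zinc: T≤10 °C ⇒ hinge +0.038·(-13.9−10) = -0.9082
  Pd branch = 0.0129·Pd^0.44·e^(0.046·RH+f) = 0.1976 μm/a
  Sd branch = 0.0175·Sd^0.57·e^(0.008·RH+0.085·T) = 0.2758 μm/a
  r_corr = 0.1976 + 0.2758 = 0.4734 μm/a
carbon steel: T≤10 °C ⇒ hinge +0.150·(-13.9−10) = -3.5850
  SO₂ term: 1.77·39.1^0.52·exp(0.02·44-3.5850) = 0.7964
  Sd branch = 0.102·Sd^0.62·e^(0.033·RH+0.04·T) = 12.37 μm/a
  r_corr = 0.7964 + 12.37 = 13.16 μm/a
copper: temperature factor f = +0.126·(-23.9) = -3.0114
  Pd branch = 0.0053·Pd^0.26·e^(0.059·RH+f) = 0.009075 μm/a
  Sd branch = 0.01025·Sd^0.27·e^(0.036·RH+0.049·T) = 0.1383 μm/a
  r_corr = 0.009075 + 0.1383 = 0.1474 μm/a
Ordering by μm/a: carbon steel (13.2) > zinc (0.473) > copper (0.147)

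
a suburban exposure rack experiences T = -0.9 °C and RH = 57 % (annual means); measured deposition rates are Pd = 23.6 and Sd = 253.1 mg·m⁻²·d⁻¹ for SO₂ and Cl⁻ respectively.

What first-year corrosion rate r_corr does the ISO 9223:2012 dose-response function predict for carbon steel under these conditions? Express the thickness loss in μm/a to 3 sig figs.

r_corr = 25.5 μm/a

carbon steel: T≤10 °C ⇒ hinge +0.150·(-0.9−10) = -1.6350
  SO₂ term: 1.77·23.6^0.52·exp(0.02·57-1.6350) = 5.584
  Sd branch = 0.102·Sd^0.62·e^(0.033·RH+0.04·T) = 19.95 μm/a
  sum: 5.584 + 19.95 → r_corr = 25.53 μm/a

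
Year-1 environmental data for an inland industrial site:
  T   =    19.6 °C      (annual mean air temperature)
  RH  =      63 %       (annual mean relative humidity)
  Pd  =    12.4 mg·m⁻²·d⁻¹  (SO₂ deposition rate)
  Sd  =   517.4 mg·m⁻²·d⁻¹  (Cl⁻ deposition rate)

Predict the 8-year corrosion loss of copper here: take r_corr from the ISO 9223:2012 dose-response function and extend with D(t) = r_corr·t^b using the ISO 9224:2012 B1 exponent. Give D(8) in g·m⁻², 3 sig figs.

D(8) = 57.1 g·m⁻²

copper: T>10 °C ⇒ hinge -0.080·(19.6−10) = -0.7680
  sulphur-dioxide contribution → 0.1947 μm/a
  chloride contribution → 1.398 μm/a
  total first-year rate 1.593 μm/a
Power-law: D(8) = r_corr · 8^0.667
  D(8) = 1.593 × 8^0.667 = 1.593 × 4.003 = 6.375 μm
  Mass loss = 6.375 μm × 8.96 g/cm³ = 57.12 g·m⁻²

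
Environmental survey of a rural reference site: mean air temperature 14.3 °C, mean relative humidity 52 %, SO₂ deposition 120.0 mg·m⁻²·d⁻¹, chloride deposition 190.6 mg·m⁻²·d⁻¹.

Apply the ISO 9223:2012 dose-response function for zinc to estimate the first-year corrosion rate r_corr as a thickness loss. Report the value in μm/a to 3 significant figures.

r_corr = 2.64 μm/a

zinc: T>10 °C ⇒ hinge -0.071·(14.3−10) = -0.3053
  Pd branch = 0.0129·Pd^0.44·e^(0.046·RH+f) = 0.8544 μm/a
  Cl⁻ term: 0.0175·190.6^0.57·exp(0.008·52+0.085·14.3) = 1.783
  r_corr = 0.8544 + 1.783 = 2.638 μm/a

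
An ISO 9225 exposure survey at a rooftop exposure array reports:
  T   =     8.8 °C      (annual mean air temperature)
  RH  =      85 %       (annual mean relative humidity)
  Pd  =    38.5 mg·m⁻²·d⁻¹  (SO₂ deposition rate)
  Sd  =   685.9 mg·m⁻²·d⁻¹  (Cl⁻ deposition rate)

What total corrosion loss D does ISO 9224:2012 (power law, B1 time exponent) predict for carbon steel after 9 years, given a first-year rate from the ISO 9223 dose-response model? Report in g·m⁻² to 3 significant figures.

carbon steel: temperature factor f = +0.150·(-1.2) = -0.1800
  SO₂ term: 1.77·38.5^0.52·exp(0.02·85-0.1800) = 54.02
  Cl⁻ term: 0.102·685.9^0.62·exp(0.033·85+0.04·8.8) = 137.5
  sum: 54.02 + 137.5 → r_corr = 191.5 μm/a
ISO 9224: D(t) = r_corr · t^b with b = 0.523 (carbon steel, B1)
  D(9) = 191.5 × 9^0.523 = 191.5 × 3.156 = 604.2 μm
  Mass loss = 604.2 μm × 7.85 g/cm³ = 4743 g·m⁻²

D(9) = 4.74e+03 g·m⁻²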